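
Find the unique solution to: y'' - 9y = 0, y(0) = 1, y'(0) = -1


Characteristic roots of r² - 9 = 0 are 3, -3.
General solution y = c₁ e^(3x) + c₂ e^(-3x).
Apply y(0) = 1: c₁ + c₂ = 1. Apply y'(0) = -1: 3 c₁ - 3 c₂ = -1.
Solve: c₁ = 1/3, c₂ = 2/3.
Particular solution: y = (1/3)e^(3x) + (2/3)e^(-3x).


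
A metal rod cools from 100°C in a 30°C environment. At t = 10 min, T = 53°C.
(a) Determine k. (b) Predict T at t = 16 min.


Newton's law: T(t) = T_a + (T₀ - T_a)e^(-kt).
(a) Use T(10) = 53: (53 - 30)/(100 - 30) = e^(-k·10), so k = -ln(0.329)/10 ≈ 0.1113.
(b) Apply k to t = 16: T(16) = 30 + (70)e^(-1.781) ≈ 41.8°C.


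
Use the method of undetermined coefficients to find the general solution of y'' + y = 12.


Homogeneous part: r² + 1 = 0 ⇒ r = ±1i, so y_h = C₁cos(x) + C₂sin(x).
Try constant y_p = A; plug in: 1A = 12 ⇒ A = 12.
General solution: y = C₁cos(x) + C₂sin(x) + 12.


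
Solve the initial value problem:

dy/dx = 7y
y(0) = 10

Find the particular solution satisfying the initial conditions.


General solution of y' = 7y is y = Ce^(7x).
Apply y(0) = 10: C = 10.
Particular solution: y = 10e^(7x).


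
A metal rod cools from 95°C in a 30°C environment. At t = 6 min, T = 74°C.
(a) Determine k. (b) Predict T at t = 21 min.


Newton's law: T(t) = T_a + (T₀ - T_a)e^(-kt).
(a) Use T(6) = 74: (74 - 30)/(95 - 30) = e^(-k·6), so k = -ln(0.677)/6 ≈ 0.0650.
(b) Apply k to t = 21: T(21) = 30 + (65)e^(-1.366) ≈ 46.6°C.


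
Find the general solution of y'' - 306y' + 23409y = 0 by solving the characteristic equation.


Characteristic equation: r² - 306r + 23409 = 0, i.e. (r - 153)² = 0.
Repeated root r = 153; include an x factor for the second linearly independent solution.
General solution: y = (C₁ + C₂x)e^(153x).


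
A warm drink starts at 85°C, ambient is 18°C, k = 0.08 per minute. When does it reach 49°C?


From T(t) = T_a + (T₀ - T_a)e^(-kt), set T(t) = 49:
(49 - 18) / (85 - 18) = e^(-0.08t), so t = -ln(0.463)/0.08 ≈ 9.6 minutes.


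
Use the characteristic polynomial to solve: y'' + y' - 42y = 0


Characteristic equation: r² + r - 42 = 0.
Factor: (r - 6)(r + 7) = 0 ⇒ r = 6, -7 (distinct real).
General solution: y = C₁e^(6x) + C₂e^(-7x).


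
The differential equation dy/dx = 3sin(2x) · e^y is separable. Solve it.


Separate: e^(-y) dy = 3sin(2x) dx.
Integrate: -e^(-y) = -(3/2)cos(2x) + C₀.
Rearrange: e^(-y) = (3/2)cos(2x) + C.


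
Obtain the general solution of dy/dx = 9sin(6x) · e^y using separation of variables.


Separate: e^(-y) dy = 9sin(6x) dx.
Integrate: -e^(-y) = -(3/2)cos(6x) + C₀.
Rearrange: e^(-y) = (3/2)cos(6x) + C.


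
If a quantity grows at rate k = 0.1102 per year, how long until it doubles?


Exponential growth: P(t) = P₀ e^(0.1102t). Set P(t)/P₀ = 2: e^(0.1102t) = 2.
Solve: t = ln(2)/0.1102 ≈ 6.29 years.


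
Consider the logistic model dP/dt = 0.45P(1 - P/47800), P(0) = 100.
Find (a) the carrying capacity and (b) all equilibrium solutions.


Logistic ODE dP/dt = 0.45P(1 - P/47800) has equilibria where dP/dt = 0, i.e. P = 0 or P = 47800.
The coefficient (1 - P/K) = 0 when P = K, identifying K = 47800 as the carrying capacity.
(a) K = 47800; (b) equilibria P = 0 and P = 47800.


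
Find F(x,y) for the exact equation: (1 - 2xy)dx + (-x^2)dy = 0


Check exactness: ∂M/∂y = -2x and ∂N/∂x = -2x; equal, so the equation is exact.
Integrate M with respect to x (treating y as constant): ∫M dx = x - x^2y + h(y).
Differentiate w.r.t. y and set equal to N: all terms match, so h'(y) = 0 and h is a constant absorbed into C.
General solution: x - x^2y = C.


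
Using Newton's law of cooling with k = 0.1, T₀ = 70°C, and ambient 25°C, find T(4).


Newton's law: dT/dt = -k(T - T_a) has solution T(t) = T_a + (T₀ - T_a)e^(-kt).
Plug in T_a = 25, T₀ = 70, k = 0.1, t = 4: T(4) = 25 + (45)e^(-0.40) ≈ 55.2°C.


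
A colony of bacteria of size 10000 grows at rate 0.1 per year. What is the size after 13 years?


The ODE dP/dt = 0.1P has solution P(t) = P(0)e^(0.1t).
Substitute P(0) = 10000 and t = 13: P(13) = 10000 e^(1.30) ≈ 36693.


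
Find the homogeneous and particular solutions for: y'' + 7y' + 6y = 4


Characteristic roots of r² + 7r + 6 = 0 are -6, -1.
y_h = C₁e^(-6x) + C₂e^(-x).
Constant forcing; try y_p = A. Then 6A = 4 ⇒ A = 2/3.
General solution: y = C₁e^(-6x) + C₂e^(-x) + 2/3.


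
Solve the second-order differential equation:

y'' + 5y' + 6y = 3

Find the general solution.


Characteristic roots of r² + 5r + 6 = 0 are -3, -2.
y_h = C₁e^(-3x) + C₂e^(-2x).
Forcing exponent 0 is not a characteristic root; try y_p = A.
Substitute: A·(0 + (5)·0 + (6)) = A·6 = 3, so A = 1/2.
General solution: y = C₁e^(-3x) + C₂e^(-2x) + 1/2.


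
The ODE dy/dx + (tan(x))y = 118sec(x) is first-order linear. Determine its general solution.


P(x) = tan(x) ⇒ μ = e^(∫tan(x)dx) = sec(x).
(sec(x) y)' = 118sec²(x) ⇒ sec(x) y = 118tan(x) + C.
Multiply by cos(x): y = 118sin(x) + C·cos(x).


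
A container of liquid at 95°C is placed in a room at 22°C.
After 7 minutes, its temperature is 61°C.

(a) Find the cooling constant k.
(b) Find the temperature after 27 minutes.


Newton's law: T(t) = T_a + (T₀ - T_a)e^(-kt).
(a) Use T(7) = 61: (61 - 22)/(95 - 22) = e^(-k·7), so k = -ln(0.534)/7 ≈ 0.0896.
(b) Apply k to t = 27: T(27) = 22 + (73)e^(-2.418) ≈ 28.5°C.


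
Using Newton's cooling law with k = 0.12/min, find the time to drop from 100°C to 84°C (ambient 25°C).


From T(t) = T_a + (T₀ - T_a)e^(-kt), set T(t) = 84:
(84 - 25) / (100 - 25) = e^(-0.12t), so t = -ln(0.787)/0.12 ≈ 2.0 minutes.


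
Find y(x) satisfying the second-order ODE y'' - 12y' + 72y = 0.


Characteristic equation: r² - 12r + 72 = 0.
Discriminant is negative; roots r = 6 ± 6i (complex conjugate pair).
General solution uses e^(α x)(C₁ cos(β x) + C₂ sin(β x)): y = e^(6x)(C₁cos(6x) + C₂sin(6x)).


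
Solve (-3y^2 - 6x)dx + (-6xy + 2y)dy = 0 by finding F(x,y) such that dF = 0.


Check exactness: ∂M/∂y = -6y and ∂N/∂x = -6y; equal, so the equation is exact.
Integrate M with respect to x (treating y as constant): ∫M dx = -3xy^2 - 3x^2 + h(y).
Differentiate w.r.t. y and set equal to N: the x-dependent terms already match, leaving h'(y) = 2y. Integrate: h(y) = y^2.
So F(x,y) = -3xy^2 - 3x^2 + y^2.
General solution: -3xy^2 - 3x^2 + y^2 = C.


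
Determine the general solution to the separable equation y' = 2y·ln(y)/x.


Separate: dy/[y ln(y)] = 2 dx/x.
Substitute u = ln(y): du/u = 2 dx/x.
Integrate: ln|ln(y)| = 2ln|x| + C₀, hence ln(y) = C·x^2.


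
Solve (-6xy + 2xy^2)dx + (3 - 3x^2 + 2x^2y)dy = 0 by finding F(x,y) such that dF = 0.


Check exactness: ∂M/∂y = -6x + 4xy and ∂N/∂x = -6x + 4xy; equal, so the equation is exact.
Integrate M with respect to x (treating y as constant): ∫M dx = -3x^2y + x^2y^2 + h(y).
Differentiate w.r.t. y and set equal to N: the x-dependent terms already match, leaving h'(y) = 3. Integrate: h(y) = 3y.
So F(x,y) = 3y - 3x^2y + x^2y^2.
General solution: 3y - 3x^2y + x^2y^2 = C.


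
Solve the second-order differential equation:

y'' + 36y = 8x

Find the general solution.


Homogeneous: r² + 36 = 0 ⇒ r = ±6i, y_h = C₁cos(6x) + C₂sin(6x).
Polynomial forcing; try y_p = Ax + B. Then y_p'' + 36 y_p = 36(Ax + B) = 8x, so B = 0 and A = 2/9.
General solution: y = C₁cos(6x) + C₂sin(6x) + (2/9)x.


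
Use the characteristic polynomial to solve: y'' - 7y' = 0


Characteristic equation: r² - 7r = 0.
Factor: (r - 7)(r - 0) = 0 ⇒ r = 7, 0 (distinct real).
General solution: y = C₁e^(7x) + C₂.


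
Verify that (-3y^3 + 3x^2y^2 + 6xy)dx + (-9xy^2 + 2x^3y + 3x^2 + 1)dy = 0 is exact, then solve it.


Check exactness: ∂M/∂y = -9y^2 + 6x^2y + 6x and ∂N/∂x = -9y^2 + 6x^2y + 6x; equal, so the equation is exact.
Integrate M with respect to x (treating y as constant): ∫M dx = -3xy^3 + x^3y^2 + 3x^2y + h(y).
Differentiate w.r.t. y and set equal to N: the x-dependent terms already match, leaving h'(y) = 1. Integrate: h(y) = y.
So F(x,y) = -3xy^3 + x^3y^2 + 3x^2y + y.
General solution: -3xy^3 + x^3y^2 + 3x^2y + y = C.


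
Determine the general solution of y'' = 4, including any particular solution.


Characteristic polynomial (r - 0)² = 0; repeated root r = 0.
y_h = (C₁ + C₂x). Forcing matches the repeated root (resonance), so try y_p = Ax².
Substitute and solve for A: 2A = 4, so A = 2.
General solution: y = C₁ + C₂x + 2x².


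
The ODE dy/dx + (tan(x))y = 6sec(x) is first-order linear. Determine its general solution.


P(x) = tan(x) ⇒ μ = e^(∫tan(x)dx) = sec(x).
(sec(x) y)' = 6sec²(x) ⇒ sec(x) y = 6tan(x) + C.
Multiply by cos(x): y = 6sin(x) + C·cos(x).


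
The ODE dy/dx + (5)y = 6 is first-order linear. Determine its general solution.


P(x) = 5, Q(x) = 6; integrating factor μ = e^(5x).
(μ y)' = 6e^(5x) ⇒ μ y = (6/5)e^(5x) + C.
Divide by μ: y = 6/5 + Ce^(-5x).


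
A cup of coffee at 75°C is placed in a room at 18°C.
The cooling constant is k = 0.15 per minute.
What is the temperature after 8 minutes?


Newton's law: dT/dt = -k(T - T_a) has solution T(t) = T_a + (T₀ - T_a)e^(-kt).
Plug in T_a = 18, T₀ = 75, k = 0.15, t = 8: T(8) = 18 + (57)e^(-1.20) ≈ 35.2°C.


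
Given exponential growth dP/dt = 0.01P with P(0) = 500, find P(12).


The ODE dP/dt = 0.01P has solution P(t) = P(0)e^(0.01t).
Substitute P(0) = 500 and t = 12: P(12) = 500 e^(0.12) ≈ 564.


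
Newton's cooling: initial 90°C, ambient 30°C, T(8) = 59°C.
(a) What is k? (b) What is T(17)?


Newton's law: T(t) = T_a + (T₀ - T_a)e^(-kt).
(a) Use T(8) = 59: (59 - 30)/(90 - 30) = e^(-k·8), so k = -ln(0.483)/8 ≈ 0.0909.
(b) Apply k to t = 17: T(17) = 30 + (60)e^(-1.545) ≈ 42.8°C.


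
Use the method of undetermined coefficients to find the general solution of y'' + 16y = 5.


Homogeneous part: r² + 16 = 0 ⇒ r = ±4i, so y_h = C₁cos(4x) + C₂sin(4x).
Try constant y_p = A; plug in: 16A = 5 ⇒ A = 5/16.
General solution: y = C₁cos(4x) + C₂sin(4x) + 5/16.


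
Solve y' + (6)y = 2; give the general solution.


P(x) = 6, Q(x) = 2; integrating factor μ = e^(6x).
(μ y)' = 2e^(6x) ⇒ μ y = (1/3)e^(6x) + C.
Divide by μ: y = 1/3 + Ce^(-6x).


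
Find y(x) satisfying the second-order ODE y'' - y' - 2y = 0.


Characteristic equation: r² - r - 2 = 0.
Factor: (r + 1)(r - 2) = 0 ⇒ r = -1, 2 (distinct real).
General solution: y = C₁e^(-x) + C₂e^(2x).


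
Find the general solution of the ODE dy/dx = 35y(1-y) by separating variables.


Separate: dy/[y(1-y)] = 35 dx.
Partial fractions: 1/[y(1-y)] = 1/y + 1/(1-y).
Integrate: ln|y/(1-y)| = 35x + C₀.
Solve for y: y = 1/(1 + Ce^(-35x)).


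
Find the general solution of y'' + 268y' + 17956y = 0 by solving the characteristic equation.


Characteristic equation: r² + 268r + 17956 = 0, i.e. (r + 134)² = 0.
Repeated root r = -134; include an x factor for the second linearly independent solution.
General solution: y = (C₁ + C₂x)e^(-134x).


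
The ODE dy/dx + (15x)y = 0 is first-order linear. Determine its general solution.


P(x) = 15x ⇒ μ = e^((15/2)x²).
Q(x) = 0 so μ y is constant: y = Ce^(-(15/2)x²).


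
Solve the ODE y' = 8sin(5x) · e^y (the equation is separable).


Separate: e^(-y) dy = 8sin(5x) dx.
Integrate: -e^(-y) = -(8/5)cos(5x) + C₀.
Rearrange: e^(-y) = (8/5)cos(5x) + C.


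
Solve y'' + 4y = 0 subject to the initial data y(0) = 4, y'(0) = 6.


Characteristic roots of r² + 4 = 0 are ±2i, so y = C₁cos(2x) + C₂sin(2x).
Apply y(0) = 4: C₁ = 4. Differentiate and apply y'(0) = 6: 2·C₂ = 6, so C₂ = 3.
Particular solution: y = 4cos(2x) + 3sin(2x).


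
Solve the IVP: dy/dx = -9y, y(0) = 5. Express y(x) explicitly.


General solution of y' = -9y is y = Ce^(-9x).
Apply y(0) = 5: C = 5.
Particular solution: y = 5e^(-9x).


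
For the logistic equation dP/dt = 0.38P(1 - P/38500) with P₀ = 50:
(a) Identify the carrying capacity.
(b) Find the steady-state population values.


Logistic ODE dP/dt = 0.38P(1 - P/38500) has equilibria where dP/dt = 0, i.e. P = 0 or P = 38500.
The coefficient (1 - P/K) = 0 when P = K, identifying K = 38500 as the carrying capacity.
(a) K = 38500; (b) equilibria P = 0 and P = 38500.


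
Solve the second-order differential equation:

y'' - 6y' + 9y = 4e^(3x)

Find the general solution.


Characteristic polynomial (r - 3)² = 0; repeated root r = 3.
y_h = (C₁ + C₂x)e^(3x). Forcing matches the repeated root (resonance), so try y_p = Ax² e^(3x).
Substitute and solve for A: 2A = 4, so A = 2.
General solution: y = (C₁ + C₂x + 2x²)e^(3x).


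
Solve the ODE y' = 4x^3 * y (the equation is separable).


Separate variables: dy/y = 4x^3 dx.
Integrate: ln|y| = x^4 + C₀.
Exponentiate: y = Ce^(x^4).


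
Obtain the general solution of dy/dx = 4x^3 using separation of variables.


Integrate both sides with respect to x: y = ∫ 4x^3 dx = x^4 + C.


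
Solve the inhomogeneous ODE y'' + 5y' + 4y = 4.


Characteristic roots of r² + 5r + 4 = 0 are -4, -1.
y_h = C₁e^(-4x) + C₂e^(-x).
Constant forcing; try y_p = A. Then 4A = 4 ⇒ A = 1.
General solution: y = C₁e^(-4x) + C₂e^(-x) + 1.


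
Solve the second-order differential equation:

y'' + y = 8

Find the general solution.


Homogeneous part: r² + 1 = 0 ⇒ r = ±1i, so y_h = C₁cos(x) + C₂sin(x).
Try constant y_p = A; plug in: 1A = 8 ⇒ A = 8.
General solution: y = C₁cos(x) + C₂sin(x) + 8.


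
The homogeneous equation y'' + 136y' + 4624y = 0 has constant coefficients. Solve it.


Characteristic equation: r² + 136r + 4624 = 0, i.e. (r + 68)² = 0.
Repeated root r = -68; include an x factor for the second linearly independent solution.
General solution: y = (C₁ + C₂x)e^(-68x).


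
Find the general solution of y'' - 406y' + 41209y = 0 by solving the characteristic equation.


Characteristic equation: r² - 406r + 41209 = 0, i.e. (r - 203)² = 0.
Repeated root r = 203; include an x factor for the second linearly independent solution.
General solution: y = (C₁ + C₂x)e^(203x).


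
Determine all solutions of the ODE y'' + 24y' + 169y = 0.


Characteristic equation: r² + 24r + 169 = 0.
Discriminant is negative; roots r = -12 ± 5i (complex conjugate pair).
General solution uses e^(α x)(C₁ cos(β x) + C₂ sin(β x)): y = e^(-12x)(C₁cos(5x) + C₂sin(5x)).


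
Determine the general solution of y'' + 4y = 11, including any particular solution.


Homogeneous part: r² + 4 = 0 ⇒ r = ±2i, so y_h = C₁cos(2x) + C₂sin(2x).
Try constant y_p = A; plug in: 4A = 11 ⇒ A = 11/4.
General solution: y = C₁cos(2x) + C₂sin(2x) + 11/4.


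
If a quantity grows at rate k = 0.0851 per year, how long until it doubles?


Exponential growth: P(t) = P₀ e^(0.0851t). Set P(t)/P₀ = 2: e^(0.0851t) = 2.
Solve: t = ln(2)/0.0851 ≈ 8.15 years.


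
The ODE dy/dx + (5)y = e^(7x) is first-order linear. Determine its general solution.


P(x) = 5 ⇒ μ = e^(5x).
(μ y)' = e^(12x) ⇒ μ y = e^(12x)/12 + C.
Divide by μ: y = (1/12)e^(7x) + Ce^(-5x).


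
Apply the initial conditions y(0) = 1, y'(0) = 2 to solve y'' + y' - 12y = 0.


Characteristic roots of r² + r - 12 = 0 are 3, -4.
General solution y = c₁ e^(3x) + c₂ e^(-4x).
Apply y(0) = 1: c₁ + c₂ = 1. Apply y'(0) = 2: 3 c₁ - 4 c₂ = 2.
Solve: c₁ = 6/7, c₂ = 1/7.
Particular solution: y = (6/7)e^(3x) + (1/7)e^(-4x).


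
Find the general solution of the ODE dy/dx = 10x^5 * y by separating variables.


Separate variables: dy/y = 10x^5 dx.
Integrate: ln|y| = (5/3)x^6 + C₀.
Exponentiate: y = Ce^((5/3)x^6).


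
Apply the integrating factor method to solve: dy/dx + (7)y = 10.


P(x) = 7, Q(x) = 10; integrating factor μ = e^(7x).
(μ y)' = 10e^(7x) ⇒ μ y = (10/7)e^(7x) + C.
Divide by μ: y = 10/7 + Ce^(-7x).


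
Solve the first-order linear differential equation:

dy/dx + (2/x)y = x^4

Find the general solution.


P(x) = 2/x ⇒ μ = x^2.
(x^2 y)' = x^2·x^4 = x^6.
Integrate: x^2 y = x^7/(7) + C.
Solve for y: y = (1/7)x^5 + C/x^2.


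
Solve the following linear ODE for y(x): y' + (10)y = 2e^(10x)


P(x) = 10 ⇒ μ = e^(10x).
(μ y)' = 2e^(20x) ⇒ μ y = (2/20)e^(20x) + C.
Divide by μ: y = (1/10)e^(10x) + Ce^(-10x).


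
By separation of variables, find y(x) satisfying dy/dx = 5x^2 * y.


Separate variables: dy/y = 5x^2 dx.
Integrate: ln|y| = (5/3)x^3 + C₀.
Exponentiate: y = Ce^((5/3)x^3).


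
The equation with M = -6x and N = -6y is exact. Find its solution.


Check exactness: ∂M/∂y = 0 and ∂N/∂x = 0; equal, so the equation is exact.
Integrate M with respect to x (treating y as constant): ∫M dx = -3x^2 + h(y).
Differentiate w.r.t. y and set equal to N: the x-dependent terms already match, leaving h'(y) = -6y. Integrate: h(y) = -3y^2.
So F(x,y) = -3y^2 - 3x^2.
General solution: -3y^2 - 3x^2 = C.


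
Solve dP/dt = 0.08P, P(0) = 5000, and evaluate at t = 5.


The ODE dP/dt = 0.08P has solution P(t) = P(0)e^(0.08t).
Substitute P(0) = 5000 and t = 5: P(5) = 5000 e^(0.40) ≈ 7459.


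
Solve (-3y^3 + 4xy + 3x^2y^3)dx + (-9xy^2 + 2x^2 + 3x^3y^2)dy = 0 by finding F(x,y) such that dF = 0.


Check exactness: ∂M/∂y = -9y^2 + 4x + 9x^2y^2 and ∂N/∂x = -9y^2 + 4x + 9x^2y^2; equal, so the equation is exact.
Integrate M with respect to x (treating y as constant): ∫M dx = -3xy^3 + 2x^2y + x^3y^3 + h(y).
Differentiate w.r.t. y and set equal to N: all terms match, so h'(y) = 0 and h is a constant absorbed into C.
General solution: -3xy^3 + 2x^2y + x^3y^3 = C.


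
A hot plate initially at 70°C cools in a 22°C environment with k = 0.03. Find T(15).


Newton's law: dT/dt = -k(T - T_a) has solution T(t) = T_a + (T₀ - T_a)e^(-kt).
Plug in T_a = 22, T₀ = 70, k = 0.03, t = 15: T(15) = 22 + (48)e^(-0.45) ≈ 52.6°C.


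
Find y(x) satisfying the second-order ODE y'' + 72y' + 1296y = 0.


Characteristic equation: r² + 72r + 1296 = 0, i.e. (r + 36)² = 0.
Repeated root r = -36; include an x factor for the second linearly independent solution.
General solution: y = (C₁ + C₂x)e^(-36x).


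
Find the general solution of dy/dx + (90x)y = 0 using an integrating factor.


P(x) = 90x ⇒ μ = e^(45x²).
Q(x) = 0 so μ y is constant: y = Ce^(-45x²).


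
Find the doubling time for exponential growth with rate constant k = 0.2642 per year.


Exponential growth: P(t) = P₀ e^(0.2642t). Set P(t)/P₀ = 2: e^(0.2642t) = 2.
Solve: t = ln(2)/0.2642 ≈ 2.62 years.


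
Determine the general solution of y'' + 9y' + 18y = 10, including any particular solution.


Characteristic roots of r² + 9r + 18 = 0 are -3, -6.
y_h = C₁e^(-3x) + C₂e^(-6x).
Constant forcing; try y_p = A. Then 18A = 10 ⇒ A = 5/9.
General solution: y = C₁e^(-3x) + C₂e^(-6x) + 5/9.


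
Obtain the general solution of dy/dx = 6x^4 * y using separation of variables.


Separate variables: dy/y = 6x^4 dx.
Integrate: ln|y| = (6/5)x^5 + C₀.
Exponentiate: y = Ce^((6/5)x^5).


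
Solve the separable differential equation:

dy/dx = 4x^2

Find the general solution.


Integrate both sides with respect to x: y = ∫ 4x^2 dx = (4/3)x^3 + C.


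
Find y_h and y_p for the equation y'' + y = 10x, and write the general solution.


Homogeneous: r² + 1 = 0 ⇒ r = ±1i, y_h = C₁cos(x) + C₂sin(x).
Polynomial forcing; try y_p = Ax + B. Then y_p'' + 1 y_p = 1(Ax + B) = 10x, so B = 0 and A = 10.
General solution: y = C₁cos(x) + C₂sin(x) + 10x.


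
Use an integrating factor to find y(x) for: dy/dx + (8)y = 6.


P(x) = 8, Q(x) = 6; integrating factor μ = e^(8x).
(μ y)' = 6e^(8x) ⇒ μ y = (3/4)e^(8x) + C.
Divide by μ: y = 3/4 + Ce^(-8x).


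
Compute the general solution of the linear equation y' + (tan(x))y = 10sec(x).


P(x) = tan(x) ⇒ μ = e^(∫tan(x)dx) = sec(x).
(sec(x) y)' = 10sec²(x) ⇒ sec(x) y = 10tan(x) + C.
Multiply by cos(x): y = 10sin(x) + C·cos(x).


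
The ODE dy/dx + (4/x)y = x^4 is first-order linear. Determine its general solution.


P(x) = 4/x ⇒ μ = x^4.
(x^4 y)' = x^8 ⇒ x^4 y = x^9/(9) + C.
Solve for y: y = (1/9)x^5 + C/x^4.


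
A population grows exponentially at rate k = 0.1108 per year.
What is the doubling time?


Exponential growth: P(t) = P₀ e^(0.1108t). Set P(t)/P₀ = 2: e^(0.1108t) = 2.
Solve: t = ln(2)/0.1108 ≈ 6.26 years.


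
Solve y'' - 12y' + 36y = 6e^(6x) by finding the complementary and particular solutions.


Characteristic polynomial (r - 6)² = 0; repeated root r = 6.
y_h = (C₁ + C₂x)e^(6x). Forcing matches the repeated root (resonance), so try y_p = Ax² e^(6x).
Substitute and solve for A: 2A = 6, so A = 3.
General solution: y = (C₁ + C₂x + 3x²)e^(6x).


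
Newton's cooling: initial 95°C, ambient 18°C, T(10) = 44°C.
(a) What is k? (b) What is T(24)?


Newton's law: T(t) = T_a + (T₀ - T_a)e^(-kt).
(a) Use T(10) = 44: (44 - 18)/(95 - 18) = e^(-k·10), so k = -ln(0.338)/10 ≈ 0.1086.
(b) Apply k to t = 24: T(24) = 18 + (77)e^(-2.606) ≈ 23.7°C.


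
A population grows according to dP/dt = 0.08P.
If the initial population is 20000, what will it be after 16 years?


The ODE dP/dt = 0.08P has solution P(t) = P(0)e^(0.08t).
Substitute P(0) = 20000 and t = 16: P(16) = 20000 e^(1.28) ≈ 71933.


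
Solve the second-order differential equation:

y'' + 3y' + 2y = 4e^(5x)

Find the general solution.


Characteristic roots of r² + 3r + 2 = 0 are -1, -2.
y_h = C₁e^(-x) + C₂e^(-2x).
Forcing exponent 5 is not a characteristic root; try y_p = Ae^(5x).
Substitute: A·(25 + (3)·5 + (2)) = A·42 = 4, so A = 2/21.
General solution: y = C₁e^(-x) + C₂e^(-2x) + (2/21)e^(5x).


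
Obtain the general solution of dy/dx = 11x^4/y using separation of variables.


Separate variables: y dy = 11x^4 dx.
Integrate both sides: y²/2 = (11/5)x^5 + C₀.
Multiply by 2: y² = (22/5)x^5 + C.


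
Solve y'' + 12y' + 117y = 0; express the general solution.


Characteristic equation: r² + 12r + 117 = 0.
Discriminant is negative; roots r = -6 ± 9i (complex conjugate pair).
General solution uses e^(α x)(C₁ cos(β x) + C₂ sin(β x)): y = e^(-6x)(C₁cos(9x) + C₂sin(9x)).


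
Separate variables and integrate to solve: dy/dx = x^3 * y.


Separate variables: dy/y = x^3 dx.
Integrate: ln|y| = (1/4)x^4 + C₀.
Exponentiate: y = Ce^((1/4)x^4).


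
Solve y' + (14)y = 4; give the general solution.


P(x) = 14, Q(x) = 4; integrating factor μ = e^(14x).
(μ y)' = 4e^(14x) ⇒ μ y = (2/7)e^(14x) + C.
Divide by μ: y = 2/7 + Ce^(-14x).


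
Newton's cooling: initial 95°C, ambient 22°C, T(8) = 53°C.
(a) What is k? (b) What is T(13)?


Newton's law: T(t) = T_a + (T₀ - T_a)e^(-kt).
(a) Use T(8) = 53: (53 - 22)/(95 - 22) = e^(-k·8), so k = -ln(0.425)/8 ≈ 0.1071.
(b) Apply k to t = 13: T(13) = 22 + (73)e^(-1.392) ≈ 40.2°C.


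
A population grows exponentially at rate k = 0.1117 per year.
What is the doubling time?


Exponential growth: P(t) = P₀ e^(0.1117t). Set P(t)/P₀ = 2: e^(0.1117t) = 2.
Solve: t = ln(2)/0.1117 ≈ 6.21 years.


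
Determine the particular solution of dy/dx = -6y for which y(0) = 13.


General solution of y' = -6y is y = Ce^(-6x).
Apply y(0) = 13: C = 13.
Particular solution: y = 13e^(-6x).


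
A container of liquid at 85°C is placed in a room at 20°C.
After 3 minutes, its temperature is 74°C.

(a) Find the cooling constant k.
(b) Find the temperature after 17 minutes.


Newton's law: T(t) = T_a + (T₀ - T_a)e^(-kt).
(a) Use T(3) = 74: (74 - 20)/(85 - 20) = e^(-k·3), so k = -ln(0.831)/3 ≈ 0.0618.
(b) Apply k to t = 17: T(17) = 20 + (65)e^(-1.051) ≈ 42.7°C.


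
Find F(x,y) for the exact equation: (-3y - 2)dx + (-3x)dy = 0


Check exactness: ∂M/∂y = -3 and ∂N/∂x = -3; equal, so the equation is exact.
Integrate M with respect to x (treating y as constant): ∫M dx = -3xy - 2x + h(y).
Differentiate w.r.t. y and set equal to N: all terms match, so h'(y) = 0 and h is a constant absorbed into C.
General solution: -3xy - 2x = C.


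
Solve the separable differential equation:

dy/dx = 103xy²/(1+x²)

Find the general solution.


Separate: dy/y² = 103x/(1+x²) dx.
Integrate LHS: ∫ dy/y² = -1/y.
Integrate RHS via u = 1+x²: (103/2)ln(1+x²) + C.
Result: -1/y = (103/2)ln(1+x²) + C.


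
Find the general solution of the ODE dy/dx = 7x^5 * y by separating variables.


Separate variables: dy/y = 7x^5 dx.
Integrate: ln|y| = (7/6)x^6 + C₀.
Exponentiate: y = Ce^((7/6)x^6).


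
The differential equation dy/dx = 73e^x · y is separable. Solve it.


Separate variables: dy/y = 73e^x dx.
Integrate: ln|y| = 73e^x + C₀.
Exponentiate: y = Ce^(73e^x).


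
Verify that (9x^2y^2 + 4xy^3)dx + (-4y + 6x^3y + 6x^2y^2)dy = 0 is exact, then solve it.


Check exactness: ∂M/∂y = 18x^2y + 12xy^2 and ∂N/∂x = 18x^2y + 12xy^2; equal, so the equation is exact.
Integrate M with respect to x (treating y as constant): ∫M dx = 3x^3y^2 + 2x^2y^3 + h(y).
Differentiate w.r.t. y and set equal to N: the x-dependent terms already match, leaving h'(y) = -4y. Integrate: h(y) = -2y^2.
So F(x,y) = -2y^2 + 3x^3y^2 + 2x^2y^3.
General solution: -2y^2 + 3x^3y^2 + 2x^2y^3 = C.


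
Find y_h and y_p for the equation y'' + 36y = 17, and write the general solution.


Homogeneous part: r² + 36 = 0 ⇒ r = ±6i, so y_h = C₁cos(6x) + C₂sin(6x).
Try constant y_p = A; plug in: 36A = 17 ⇒ A = 17/36.
General solution: y = C₁cos(6x) + C₂sin(6x) + 17/36.


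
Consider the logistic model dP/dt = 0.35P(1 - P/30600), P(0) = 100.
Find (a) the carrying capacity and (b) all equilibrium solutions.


Logistic ODE dP/dt = 0.35P(1 - P/30600) has equilibria where dP/dt = 0, i.e. P = 0 or P = 30600.
The coefficient (1 - P/K) = 0 when P = K, identifying K = 30600 as the carrying capacity.
(a) K = 30600; (b) equilibria P = 0 and P = 30600.


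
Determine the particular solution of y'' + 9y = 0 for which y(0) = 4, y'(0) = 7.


Characteristic roots of r² + 9 = 0 are ±3i, so y = C₁cos(3x) + C₂sin(3x).
Apply y(0) = 4: C₁ = 4. Differentiate and apply y'(0) = 7: 3·C₂ = 7, so C₂ = 7/3.
Particular solution: y = 4cos(3x) + (7/3)sin(3x).


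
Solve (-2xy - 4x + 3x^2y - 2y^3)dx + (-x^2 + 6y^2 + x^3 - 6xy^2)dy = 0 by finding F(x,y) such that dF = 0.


Check exactness: ∂M/∂y = -2x + 3x^2 - 6y^2 and ∂N/∂x = -2x + 3x^2 - 6y^2; equal, so the equation is exact.
Integrate M with respect to x (treating y as constant): ∫M dx = -x^2y - 2x^2 + x^3y - 2xy^3 + h(y).
Differentiate w.r.t. y and set equal to N: the x-dependent terms already match, leaving h'(y) = 6y^2. Integrate: h(y) = 2y^3.
So F(x,y) = -x^2y - 2x^2 + 2y^3 + x^3y - 2xy^3.
General solution: -x^2y - 2x^2 + 2y^3 + x^3y - 2xy^3 = C.


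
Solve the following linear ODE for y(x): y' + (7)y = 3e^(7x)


P(x) = 7 ⇒ μ = e^(7x).
(μ y)' = 3e^(14x) ⇒ μ y = (3/14)e^(14x) + C.
Divide by μ: y = (3/14)e^(7x) + Ce^(-7x).


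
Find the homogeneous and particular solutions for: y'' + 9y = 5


Homogeneous part: r² + 9 = 0 ⇒ r = ±3i, so y_h = C₁cos(3x) + C₂sin(3x).
Try constant y_p = A; plug in: 9A = 5 ⇒ A = 5/9.
General solution: y = C₁cos(3x) + C₂sin(3x) + 5/9.


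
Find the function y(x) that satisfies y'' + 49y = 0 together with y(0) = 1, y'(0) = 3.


Characteristic roots of r² + 49 = 0 are ±7i, so y = C₁cos(7x) + C₂sin(7x).
Apply y(0) = 1: C₁ = 1. Differentiate and apply y'(0) = 3: 7·C₂ = 3, so C₂ = 3/7.
Particular solution: y = cos(7x) + (3/7)sin(7x).


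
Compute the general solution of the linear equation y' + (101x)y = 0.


P(x) = 101x ⇒ μ = e^((101/2)x²).
Q(x) = 0 so μ y is constant: y = Ce^(-(101/2)x²).


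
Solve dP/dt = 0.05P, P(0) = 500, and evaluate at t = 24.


The ODE dP/dt = 0.05P has solution P(t) = P(0)e^(0.05t).
Substitute P(0) = 500 and t = 24: P(24) = 500 e^(1.20) ≈ 1660.


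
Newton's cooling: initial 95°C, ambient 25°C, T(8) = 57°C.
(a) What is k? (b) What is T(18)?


Newton's law: T(t) = T_a + (T₀ - T_a)e^(-kt).
(a) Use T(8) = 57: (57 - 25)/(95 - 25) = e^(-k·8), so k = -ln(0.457)/8 ≈ 0.0978.
(b) Apply k to t = 18: T(18) = 25 + (70)e^(-1.761) ≈ 37.0°C.


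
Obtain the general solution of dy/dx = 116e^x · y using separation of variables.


Separate variables: dy/y = 116e^x dx.
Integrate: ln|y| = 116e^x + C₀.
Exponentiate: y = Ce^(116e^x).


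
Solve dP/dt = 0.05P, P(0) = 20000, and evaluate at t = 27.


The ODE dP/dt = 0.05P has solution P(t) = P(0)e^(0.05t).
Substitute P(0) = 20000 and t = 27: P(27) = 20000 e^(1.35) ≈ 77149.


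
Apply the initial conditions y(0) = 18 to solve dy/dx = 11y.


General solution of y' = 11y is y = Ce^(11x).
Apply y(0) = 18: C = 18.
Particular solution: y = 18e^(11x).


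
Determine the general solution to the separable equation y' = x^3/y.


Separate variables: y dy = x^3 dx.
Integrate both sides: y²/2 = (1/4)x^4 + C₀.
Multiply by 2: y² = (1/2)x^4 + C.


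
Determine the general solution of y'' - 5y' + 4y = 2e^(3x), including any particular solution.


Characteristic roots of r² - 5r + 4 = 0 are 4, 1.
y_h = C₁e^(4x) + C₂e^(x).
Forcing exponent 3 is not a characteristic root; try y_p = Ae^(3x).
Substitute: A·(9 + (-5)·3 + (4)) = A·-2 = 2, so A = -1.
General solution: y = C₁e^(4x) + C₂e^(x) - e^(3x).


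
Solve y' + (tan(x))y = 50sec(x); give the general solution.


P(x) = tan(x) ⇒ μ = e^(∫tan(x)dx) = sec(x).
(sec(x) y)' = 50sec²(x) ⇒ sec(x) y = 50tan(x) + C.
Multiply by cos(x): y = 50sin(x) + C·cos(x).


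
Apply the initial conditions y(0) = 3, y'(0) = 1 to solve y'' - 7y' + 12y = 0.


Characteristic roots of r² - 7r + 12 = 0 are 3, 4.
General solution y = c₁ e^(3x) + c₂ e^(4x).
Apply y(0) = 3: c₁ + c₂ = 3. Apply y'(0) = 1: 3 c₁ + 4 c₂ = 1.
Solve: c₁ = 11, c₂ = -8.
Particular solution: y = 11e^(3x) - 8e^(4x).


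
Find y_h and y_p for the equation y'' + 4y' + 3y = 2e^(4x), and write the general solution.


Characteristic roots of r² + 4r + 3 = 0 are -1, -3.
y_h = C₁e^(-x) + C₂e^(-3x).
Forcing exponent 4 is not a characteristic root; try y_p = Ae^(4x).
Substitute: A·(16 + (4)·4 + (3)) = A·35 = 2, so A = 2/35.
General solution: y = C₁e^(-x) + C₂e^(-3x) + (2/35)e^(4x).


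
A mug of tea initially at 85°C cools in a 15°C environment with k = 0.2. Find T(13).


Newton's law: dT/dt = -k(T - T_a) has solution T(t) = T_a + (T₀ - T_a)e^(-kt).
Plug in T_a = 15, T₀ = 85, k = 0.2, t = 13: T(13) = 15 + (70)e^(-2.60) ≈ 20.2°C.


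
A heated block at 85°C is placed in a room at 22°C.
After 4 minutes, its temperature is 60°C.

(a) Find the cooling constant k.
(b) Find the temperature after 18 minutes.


Newton's law: T(t) = T_a + (T₀ - T_a)e^(-kt).
(a) Use T(4) = 60: (60 - 22)/(85 - 22) = e^(-k·4), so k = -ln(0.603)/4 ≈ 0.1264.
(b) Apply k to t = 18: T(18) = 22 + (63)e^(-2.275) ≈ 28.5°C.


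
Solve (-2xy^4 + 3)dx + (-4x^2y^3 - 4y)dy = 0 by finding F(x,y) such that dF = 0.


Check exactness: ∂M/∂y = -8xy^3 and ∂N/∂x = -8xy^3; equal, so the equation is exact.
Integrate M with respect to x (treating y as constant): ∫M dx = -x^2y^4 + 3x + h(y).
Differentiate w.r.t. y and set equal to N: the x-dependent terms already match, leaving h'(y) = -4y. Integrate: h(y) = -2y^2.
So F(x,y) = -x^2y^4 - 2y^2 + 3x.
General solution: -x^2y^4 - 2y^2 + 3x = C.


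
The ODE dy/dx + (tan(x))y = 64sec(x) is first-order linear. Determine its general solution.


P(x) = tan(x) ⇒ μ = e^(∫tan(x)dx) = sec(x).
(sec(x) y)' = 64sec²(x) ⇒ sec(x) y = 64tan(x) + C.
Multiply by cos(x): y = 64sin(x) + C·cos(x).


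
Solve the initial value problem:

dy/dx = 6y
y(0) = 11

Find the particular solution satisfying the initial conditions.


General solution of y' = 6y is y = Ce^(6x).
Apply y(0) = 11: C = 11.
Particular solution: y = 11e^(6x).


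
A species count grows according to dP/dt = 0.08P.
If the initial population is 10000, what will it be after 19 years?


The ODE dP/dt = 0.08P has solution P(t) = P(0)e^(0.08t).
Substitute P(0) = 10000 and t = 19: P(19) = 10000 e^(1.52) ≈ 45722.


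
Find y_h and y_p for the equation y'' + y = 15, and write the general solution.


Homogeneous part: r² + 1 = 0 ⇒ r = ±1i, so y_h = C₁cos(x) + C₂sin(x).
Try constant y_p = A; plug in: 1A = 15 ⇒ A = 15.
General solution: y = C₁cos(x) + C₂sin(x) + 15.


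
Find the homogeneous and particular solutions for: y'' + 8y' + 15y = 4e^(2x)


Characteristic roots of r² + 8r + 15 = 0 are -5, -3.
y_h = C₁e^(-5x) + C₂e^(-3x).
Forcing exponent 2 is not a characteristic root; try y_p = Ae^(2x).
Substitute: A·(4 + (8)·2 + (15)) = A·35 = 4, so A = 4/35.
General solution: y = C₁e^(-5x) + C₂e^(-3x) + (4/35)e^(2x).


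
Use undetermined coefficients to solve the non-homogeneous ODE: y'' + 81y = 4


Homogeneous part: r² + 81 = 0 ⇒ r = ±9i, so y_h = C₁cos(9x) + C₂sin(9x).
Try constant y_p = A; plug in: 81A = 4 ⇒ A = 4/81.
General solution: y = C₁cos(9x) + C₂sin(9x) + 4/81.


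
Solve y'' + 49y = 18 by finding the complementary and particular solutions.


Homogeneous part: r² + 49 = 0 ⇒ r = ±7i, so y_h = C₁cos(7x) + C₂sin(7x).
Try constant y_p = A; plug in: 49A = 18 ⇒ A = 18/49.
General solution: y = C₁cos(7x) + C₂sin(7x) + 18/49.


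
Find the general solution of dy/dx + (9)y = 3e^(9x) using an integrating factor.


P(x) = 9 ⇒ μ = e^(9x).
(μ y)' = 3e^(18x) ⇒ μ y = (3/18)e^(18x) + C.
Divide by μ: y = (1/6)e^(9x) + Ce^(-9x).


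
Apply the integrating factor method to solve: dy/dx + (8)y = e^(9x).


P(x) = 8 ⇒ μ = e^(8x).
(μ y)' = e^(17x) ⇒ μ y = e^(17x)/17 + C.
Divide by μ: y = (1/17)e^(9x) + Ce^(-8x).


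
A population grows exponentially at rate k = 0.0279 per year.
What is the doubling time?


Exponential growth: P(t) = P₀ e^(0.0279t). Set P(t)/P₀ = 2: e^(0.0279t) = 2.
Solve: t = ln(2)/0.0279 ≈ 24.84 years.


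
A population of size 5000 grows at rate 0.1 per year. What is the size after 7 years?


The ODE dP/dt = 0.1P has solution P(t) = P(0)e^(0.1t).
Substitute P(0) = 5000 and t = 7: P(7) = 5000 e^(0.70) ≈ 10069.


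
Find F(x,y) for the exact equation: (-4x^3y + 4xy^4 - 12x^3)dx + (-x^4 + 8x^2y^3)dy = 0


Check exactness: ∂M/∂y = -4x^3 + 16xy^3 and ∂N/∂x = -4x^3 + 16xy^3; equal, so the equation is exact.
Integrate M with respect to x (treating y as constant): ∫M dx = -x^4y + 2x^2y^4 - 3x^4 + h(y).
Differentiate w.r.t. y and set equal to N: all terms match, so h'(y) = 0 and h is a constant absorbed into C.
General solution: -x^4y + 2x^2y^4 - 3x^4 = C.


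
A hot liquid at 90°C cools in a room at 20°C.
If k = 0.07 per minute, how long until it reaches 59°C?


From T(t) = T_a + (T₀ - T_a)e^(-kt), set T(t) = 59:
(59 - 20) / (90 - 20) = e^(-0.07t), so t = -ln(0.557)/0.07 ≈ 8.4 minutes.


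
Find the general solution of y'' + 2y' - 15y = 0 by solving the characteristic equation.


Characteristic equation: r² + 2r - 15 = 0.
Factor: (r + 5)(r - 3) = 0 ⇒ r = -5, 3 (distinct real).
General solution: y = C₁e^(-5x) + C₂e^(3x).


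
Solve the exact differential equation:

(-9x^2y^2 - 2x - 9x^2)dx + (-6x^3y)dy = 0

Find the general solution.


Check exactness: ∂M/∂y = -18x^2y and ∂N/∂x = -18x^2y; equal, so the equation is exact.
Integrate M with respect to x (treating y as constant): ∫M dx = -3x^3y^2 - x^2 - 3x^3 + h(y).
Differentiate w.r.t. y and set equal to N: all terms match, so h'(y) = 0 and h is a constant absorbed into C.
General solution: -3x^3y^2 - x^2 - 3x^3 = C.


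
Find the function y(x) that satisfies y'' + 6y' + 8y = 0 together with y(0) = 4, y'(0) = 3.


Characteristic roots of r² + 6r + 8 = 0 are -2, -4.
General solution y = c₁ e^(-2x) + c₂ e^(-4x).
Apply y(0) = 4: c₁ + c₂ = 4. Apply y'(0) = 3: -2 c₁ - 4 c₂ = 3.
Solve: c₁ = 19/2, c₂ = -11/2.
Particular solution: y = (19/2)e^(-2x) - (11/2)e^(-4x).


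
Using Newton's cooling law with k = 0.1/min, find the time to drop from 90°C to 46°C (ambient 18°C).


From T(t) = T_a + (T₀ - T_a)e^(-kt), set T(t) = 46:
(46 - 18) / (90 - 18) = e^(-0.1t), so t = -ln(0.389)/0.1 ≈ 9.4 minutes.


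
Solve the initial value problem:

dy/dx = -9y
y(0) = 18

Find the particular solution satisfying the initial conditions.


General solution of y' = -9y is y = Ce^(-9x).
Apply y(0) = 18: C = 18.
Particular solution: y = 18e^(-9x).


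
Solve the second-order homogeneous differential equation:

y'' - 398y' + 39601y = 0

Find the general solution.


Characteristic equation: r² - 398r + 39601 = 0, i.e. (r - 199)² = 0.
Repeated root r = 199; include an x factor for the second linearly independent solution.
General solution: y = (C₁ + C₂x)e^(199x).


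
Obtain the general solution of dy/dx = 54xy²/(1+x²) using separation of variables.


Separate: dy/y² = 54x/(1+x²) dx.
Integrate LHS: ∫ dy/y² = -1/y.
Integrate RHS via u = 1+x²: 27ln(1+x²) + C.
Result: -1/y = 27ln(1+x²) + C.


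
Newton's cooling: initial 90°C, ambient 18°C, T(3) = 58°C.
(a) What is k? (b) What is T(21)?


Newton's law: T(t) = T_a + (T₀ - T_a)e^(-kt).
(a) Use T(3) = 58: (58 - 18)/(90 - 18) = e^(-k·3), so k = -ln(0.556)/3 ≈ 0.1959.
(b) Apply k to t = 21: T(21) = 18 + (72)e^(-4.115) ≈ 19.2°C.


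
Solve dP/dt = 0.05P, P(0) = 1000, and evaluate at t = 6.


The ODE dP/dt = 0.05P has solution P(t) = P(0)e^(0.05t).
Substitute P(0) = 1000 and t = 6: P(6) = 1000 e^(0.30) ≈ 1350.


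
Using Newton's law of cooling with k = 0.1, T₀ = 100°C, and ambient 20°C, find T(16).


Newton's law: dT/dt = -k(T - T_a) has solution T(t) = T_a + (T₀ - T_a)e^(-kt).
Plug in T_a = 20, T₀ = 100, k = 0.1, t = 16: T(16) = 20 + (80)e^(-1.60) ≈ 36.2°C.


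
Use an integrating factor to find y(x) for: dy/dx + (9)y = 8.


P(x) = 9, Q(x) = 8; integrating factor μ = e^(9x).
(μ y)' = 8e^(9x) ⇒ μ y = (8/9)e^(9x) + C.
Divide by μ: y = 8/9 + Ce^(-9x).


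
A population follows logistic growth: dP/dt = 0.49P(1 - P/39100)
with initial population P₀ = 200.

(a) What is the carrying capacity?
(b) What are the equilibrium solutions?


Logistic ODE dP/dt = 0.49P(1 - P/39100) has equilibria where dP/dt = 0, i.e. P = 0 or P = 39100.
The coefficient (1 - P/K) = 0 when P = K, identifying K = 39100 as the carrying capacity.
(a) K = 39100; (b) equilibria P = 0 and P = 39100.


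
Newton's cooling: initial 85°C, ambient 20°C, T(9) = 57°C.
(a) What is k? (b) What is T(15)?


Newton's law: T(t) = T_a + (T₀ - T_a)e^(-kt).
(a) Use T(9) = 57: (57 - 20)/(85 - 20) = e^(-k·9), so k = -ln(0.569)/9 ≈ 0.0626.
(b) Apply k to t = 15: T(15) = 20 + (65)e^(-0.939) ≈ 45.4°C.


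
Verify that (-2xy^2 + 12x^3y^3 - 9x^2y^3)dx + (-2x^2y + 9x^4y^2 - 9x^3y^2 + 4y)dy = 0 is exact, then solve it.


Check exactness: ∂M/∂y = -4xy + 36x^3y^2 - 27x^2y^2 and ∂N/∂x = -4xy + 36x^3y^2 - 27x^2y^2; equal, so the equation is exact.
Integrate M with respect to x (treating y as constant): ∫M dx = -x^2y^2 + 3x^4y^3 - 3x^3y^3 + h(y).
Differentiate w.r.t. y and set equal to N: the x-dependent terms already match, leaving h'(y) = 4y. Integrate: h(y) = 2y^2.
So F(x,y) = -x^2y^2 + 3x^4y^3 - 3x^3y^3 + 2y^2.
General solution: -x^2y^2 + 3x^4y^3 - 3x^3y^3 + 2y^2 = C.


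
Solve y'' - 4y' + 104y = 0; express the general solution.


Characteristic equation: r² - 4r + 104 = 0.
Discriminant is negative; roots r = 2 ± 10i (complex conjugate pair).
General solution uses e^(α x)(C₁ cos(β x) + C₂ sin(β x)): y = e^(2x)(C₁cos(10x) + C₂sin(10x)).


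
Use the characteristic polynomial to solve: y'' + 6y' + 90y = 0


Characteristic equation: r² + 6r + 90 = 0.
Discriminant is negative; roots r = -3 ± 9i (complex conjugate pair).
General solution uses e^(α x)(C₁ cos(β x) + C₂ sin(β x)): y = e^(-3x)(C₁cos(9x) + C₂sin(9x)).
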